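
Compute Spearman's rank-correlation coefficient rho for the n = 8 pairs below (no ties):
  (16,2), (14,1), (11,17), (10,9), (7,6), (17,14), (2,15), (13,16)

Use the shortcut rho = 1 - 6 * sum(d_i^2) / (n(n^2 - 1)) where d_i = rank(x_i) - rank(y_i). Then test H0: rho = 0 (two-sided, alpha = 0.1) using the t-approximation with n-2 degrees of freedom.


Step 1: Rank x and y separately (midranks; no ties here).
rank(x): 16->7, 14->6, 11->4, 10->3, 7->2, 17->8, 2->1, 13->5
rank(y): 2->2, 1->1, 17->8, 9->4, 6->3, 14->5, 15->6, 16->7
Step 2: d_i = R_x(i) - R_y(i); compute d_i^2.
  (7-2)^2=25, (6-1)^2=25, (4-8)^2=16, (3-4)^2=1, (2-3)^2=1, (8-5)^2=9, (1-6)^2=25, (5-7)^2=4
sum(d^2) = 106.
Step 3: rho = 1 - 6*106 / (8*(8^2 - 1)) = 1 - 636/504 = -0.261905.
Step 4: Under H0, t = rho * sqrt((n-2)/(1-rho^2)) = -0.6647 ~ t(6).
Step 5: Two-sided p-value from the t-distribution with 6 df = 0.530923.
Step 6: alpha = 0.1. fail to reject H0.

rho = -0.2619, p = 0.530923, fail to reject H0 at alpha = 0.1.


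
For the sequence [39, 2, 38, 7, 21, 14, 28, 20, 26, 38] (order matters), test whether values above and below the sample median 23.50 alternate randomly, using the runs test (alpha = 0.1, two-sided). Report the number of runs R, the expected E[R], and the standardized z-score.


Step 1: Compute median = 23.50; label A = above, B = below.
Labels in order: ABABBBABAA  (n_A = 5, n_B = 5)
Step 2: Count runs R = 7.
Step 3: Under H0 (random ordering), E[R] = 2*n_A*n_B/(n_A+n_B) + 1 = 2*5*5/10 + 1 = 6.0000.
        Var[R] = 2*n_A*n_B*(2*n_A*n_B - n_A - n_B) / ((n_A+n_B)^2 * (n_A+n_B-1)) = 2000/900 = 2.2222.
        SD[R] = 1.4907.
Step 4: Continuity-corrected z = (R - 0.5 - E[R]) / SD[R] = (7 - 0.5 - 6.0000) / 1.4907 = 0.3354.
Step 5: Two-sided p-value via normal approximation = 2*(1 - Phi(|z|)) = 0.737316.
Step 6: alpha = 0.1. fail to reject H0.

R = 7, z = 0.3354, p = 0.737316, fail to reject H0.


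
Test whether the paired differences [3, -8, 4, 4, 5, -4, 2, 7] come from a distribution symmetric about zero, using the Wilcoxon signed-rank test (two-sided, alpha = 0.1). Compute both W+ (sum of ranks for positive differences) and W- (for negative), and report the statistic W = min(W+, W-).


Step 1: Drop any zero differences (none here) and take |d_i|.
|d| = [3, 8, 4, 4, 5, 4, 2, 7]
Step 2: Midrank |d_i| (ties get averaged ranks).
ranks: |3|->2, |8|->8, |4|->4, |4|->4, |5|->6, |4|->4, |2|->1, |7|->7
Step 3: Attach original signs; sum ranks with positive sign and with negative sign.
W+ = 2 + 4 + 4 + 6 + 1 + 7 = 24
W- = 8 + 4 = 12
(Check: W+ + W- = 36 should equal n(n+1)/2 = 36.)
Step 4: Test statistic W = min(W+, W-) = 12.
Step 5: Ties in |d|, so use the tie-corrected normal approximation.
        E[W] = n(n+1)/4 = 8*9/4 = 18.
        Tie groups: |d|=4 (t=3); sum(t^3 - t) = 24.
        Var[W] = n(n+1)(2n+1)/24 - sum(t^3-t)/48 = 1224/24 - 24/48 = 50.5.
        z = (W - E[W]) / sqrt(Var[W]) = (12 - 18) / 7.1063 = -0.8443.
        Two-sided p = 2*Phi(z) = 0.398492.
Step 6: alpha = 0.1. fail to reject H0.

W+ = 24, W- = 12, W = min = 12, p = 0.398492, fail to reject H0.


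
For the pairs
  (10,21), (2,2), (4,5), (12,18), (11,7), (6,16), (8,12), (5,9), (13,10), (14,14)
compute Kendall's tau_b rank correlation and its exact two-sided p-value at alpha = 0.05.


Step 1: Enumerate the 45 unordered pairs (i,j) with i<j and classify each by sign(x_j-x_i) * sign(y_j-y_i).
  (1,2):dx=-8,dy=-19->C; (1,3):dx=-6,dy=-16->C; (1,4):dx=+2,dy=-3->D; (1,5):dx=+1,dy=-14->D
  (1,6):dx=-4,dy=-5->C; (1,7):dx=-2,dy=-9->C; (1,8):dx=-5,dy=-12->C; (1,9):dx=+3,dy=-11->D
  (1,10):dx=+4,dy=-7->D; (2,3):dx=+2,dy=+3->C; (2,4):dx=+10,dy=+16->C; (2,5):dx=+9,dy=+5->C
  (2,6):dx=+4,dy=+14->C; (2,7):dx=+6,dy=+10->C; (2,8):dx=+3,dy=+7->C; (2,9):dx=+11,dy=+8->C
  (2,10):dx=+12,dy=+12->C; (3,4):dx=+8,dy=+13->C; (3,5):dx=+7,dy=+2->C; (3,6):dx=+2,dy=+11->C
  (3,7):dx=+4,dy=+7->C; (3,8):dx=+1,dy=+4->C; (3,9):dx=+9,dy=+5->C; (3,10):dx=+10,dy=+9->C
  (4,5):dx=-1,dy=-11->C; (4,6):dx=-6,dy=-2->C; (4,7):dx=-4,dy=-6->C; (4,8):dx=-7,dy=-9->C
  (4,9):dx=+1,dy=-8->D; (4,10):dx=+2,dy=-4->D; (5,6):dx=-5,dy=+9->D; (5,7):dx=-3,dy=+5->D
  (5,8):dx=-6,dy=+2->D; (5,9):dx=+2,dy=+3->C; (5,10):dx=+3,dy=+7->C; (6,7):dx=+2,dy=-4->D
  (6,8):dx=-1,dy=-7->C; (6,9):dx=+7,dy=-6->D; (6,10):dx=+8,dy=-2->D; (7,8):dx=-3,dy=-3->C
  (7,9):dx=+5,dy=-2->D; (7,10):dx=+6,dy=+2->C; (8,9):dx=+8,dy=+1->C; (8,10):dx=+9,dy=+5->C
  (9,10):dx=+1,dy=+4->C
Step 2: C = 32, D = 13, total pairs = 45.
Step 3: tau = (C - D)/(n(n-1)/2) = (32 - 13)/45 = 0.422222.
Step 4: Exact two-sided p-value (enumerate n! = 3628800 permutations of y under H0): p = 0.108313.
Step 5: alpha = 0.05. fail to reject H0.

tau_b = 0.4222 (C=32, D=13), p = 0.108313, fail to reject H0.


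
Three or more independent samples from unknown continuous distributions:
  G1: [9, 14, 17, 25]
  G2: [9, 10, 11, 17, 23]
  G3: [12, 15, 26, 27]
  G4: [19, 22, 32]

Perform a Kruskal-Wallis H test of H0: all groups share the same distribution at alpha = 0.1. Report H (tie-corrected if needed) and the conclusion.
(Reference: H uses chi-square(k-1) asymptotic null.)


Step 1: Combine all N = 16 observations and assign midranks.
sorted (value, group, rank): (9,G1,1.5), (9,G2,1.5), (10,G2,3), (11,G2,4), (12,G3,5), (14,G1,6), (15,G3,7), (17,G1,8.5), (17,G2,8.5), (19,G4,10), (22,G4,11), (23,G2,12), (25,G1,13), (26,G3,14), (27,G3,15), (32,G4,16)
Step 2: Sum ranks within each group.
R_1 = 29 (n_1 = 4)
R_2 = 29 (n_2 = 5)
R_3 = 41 (n_3 = 4)
R_4 = 37 (n_4 = 3)
Step 3: H = 12/(N(N+1)) * sum(R_i^2/n_i) - 3(N+1)
     = 12/(16*17) * (29^2/4 + 29^2/5 + 41^2/4 + 37^2/3) - 3*17
     = 0.044118 * 1255.03 - 51
     = 4.369118.
Step 4: Ties present; correction factor C = 1 - 12/(16^3 - 16) = 0.997059. Corrected H = 4.369118 / 0.997059 = 4.382006.
Step 5: Under H0, H ~ chi^2(3); p-value = 0.223060.
Step 6: alpha = 0.1. fail to reject H0.

H = 4.3820, df = 3, p = 0.223060, fail to reject H0.


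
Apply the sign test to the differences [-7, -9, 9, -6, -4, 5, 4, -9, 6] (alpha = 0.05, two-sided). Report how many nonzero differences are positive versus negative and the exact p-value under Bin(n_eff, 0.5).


Step 1: Discard zero differences. Original n = 9; n_eff = number of nonzero differences = 9.
Nonzero differences (with sign): -7, -9, +9, -6, -4, +5, +4, -9, +6
Step 2: Count signs: positive = 4, negative = 5.
Step 3: Under H0: P(positive) = 0.5, so the number of positives S ~ Bin(9, 0.5).
Step 4: Two-sided exact p-value = sum of Bin(9,0.5) probabilities at or below the observed probability = 1.000000.
Step 5: alpha = 0.05. fail to reject H0.

n_eff = 9, pos = 4, neg = 5, p = 1.000000, fail to reject H0.


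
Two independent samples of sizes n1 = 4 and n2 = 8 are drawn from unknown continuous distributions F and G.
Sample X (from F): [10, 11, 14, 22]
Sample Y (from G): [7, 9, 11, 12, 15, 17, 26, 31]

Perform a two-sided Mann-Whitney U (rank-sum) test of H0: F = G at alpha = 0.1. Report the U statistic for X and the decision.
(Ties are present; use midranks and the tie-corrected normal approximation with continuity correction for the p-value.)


Step 1: Combine and sort all 12 observations; assign midranks.
sorted (value, group): (7,Y), (9,Y), (10,X), (11,X), (11,Y), (12,Y), (14,X), (15,Y), (17,Y), (22,X), (26,Y), (31,Y)
ranks: 7->1, 9->2, 10->3, 11->4.5, 11->4.5, 12->6, 14->7, 15->8, 17->9, 22->10, 26->11, 31->12
Step 2: Rank sum for X: R1 = 3 + 4.5 + 7 + 10 = 24.5.
Step 3: U_X = R1 - n1(n1+1)/2 = 24.5 - 4*5/2 = 24.5 - 10 = 14.5.
       U_Y = n1*n2 - U_X = 32 - 14.5 = 17.5.
Step 4: Ties are present, so use the tie-corrected normal approximation (with continuity correction) for the p-value.
Step 5: p-value = 0.864901; compare to alpha = 0.1. fail to reject H0.

U_X = 14.5, p = 0.864901, fail to reject H0 at alpha = 0.1.


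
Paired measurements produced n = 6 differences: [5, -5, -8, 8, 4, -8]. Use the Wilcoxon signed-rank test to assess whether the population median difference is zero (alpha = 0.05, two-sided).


Step 1: Drop any zero differences (none here) and take |d_i|.
|d| = [5, 5, 8, 8, 4, 8]
Step 2: Midrank |d_i| (ties get averaged ranks).
ranks: |5|->2.5, |5|->2.5, |8|->5, |8|->5, |4|->1, |8|->5
Step 3: Attach original signs; sum ranks with positive sign and with negative sign.
W+ = 2.5 + 5 + 1 = 8.5
W- = 2.5 + 5 + 5 = 12.5
(Check: W+ + W- = 21 should equal n(n+1)/2 = 21.)
Step 4: Test statistic W = min(W+, W-) = 8.5.
Step 5: Ties in |d|, so use the tie-corrected normal approximation.
        E[W] = n(n+1)/4 = 6*7/4 = 10.5.
        Tie groups: |d|=5 (t=2), |d|=8 (t=3); sum(t^3 - t) = 30.
        Var[W] = n(n+1)(2n+1)/24 - sum(t^3-t)/48 = 546/24 - 30/48 = 22.125.
        z = (W - E[W]) / sqrt(Var[W]) = (8.5 - 10.5) / 4.7037 = -0.4252.
        Two-sided p = 2*Phi(z) = 0.670694.
Step 6: alpha = 0.05. fail to reject H0.

W+ = 8.5, W- = 12.5, W = min = 8.5, p = 0.670694, fail to reject H0.


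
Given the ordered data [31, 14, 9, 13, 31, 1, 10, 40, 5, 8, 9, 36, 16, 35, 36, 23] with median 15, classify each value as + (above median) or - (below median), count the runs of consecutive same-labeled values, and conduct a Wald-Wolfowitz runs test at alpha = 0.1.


Step 1: Compute median = 15; label A = above, B = below.
Labels in order: ABBBABBABBBAAAAA  (n_A = 8, n_B = 8)
Step 2: Count runs R = 7.
Step 3: Under H0 (random ordering), E[R] = 2*n_A*n_B/(n_A+n_B) + 1 = 2*8*8/16 + 1 = 9.0000.
        Var[R] = 2*n_A*n_B*(2*n_A*n_B - n_A - n_B) / ((n_A+n_B)^2 * (n_A+n_B-1)) = 14336/3840 = 3.7333.
        SD[R] = 1.9322.
Step 4: Continuity-corrected z = (R + 0.5 - E[R]) / SD[R] = (7 + 0.5 - 9.0000) / 1.9322 = -0.7763.
Step 5: Two-sided p-value via normal approximation = 2*(1 - Phi(|z|)) = 0.437558.
Step 6: alpha = 0.1. fail to reject H0.

R = 7, z = -0.7763, p = 0.437558, fail to reject H0.


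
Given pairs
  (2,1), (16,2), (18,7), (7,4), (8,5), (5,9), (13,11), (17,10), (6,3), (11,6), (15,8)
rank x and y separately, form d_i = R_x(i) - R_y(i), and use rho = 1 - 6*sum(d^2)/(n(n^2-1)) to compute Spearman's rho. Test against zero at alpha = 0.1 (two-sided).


Step 1: Rank x and y separately (midranks; no ties here).
rank(x): 2->1, 16->9, 18->11, 7->4, 8->5, 5->2, 13->7, 17->10, 6->3, 11->6, 15->8
rank(y): 1->1, 2->2, 7->7, 4->4, 5->5, 9->9, 11->11, 10->10, 3->3, 6->6, 8->8
Step 2: d_i = R_x(i) - R_y(i); compute d_i^2.
  (1-1)^2=0, (9-2)^2=49, (11-7)^2=16, (4-4)^2=0, (5-5)^2=0, (2-9)^2=49, (7-11)^2=16, (10-10)^2=0, (3-3)^2=0, (6-6)^2=0, (8-8)^2=0
sum(d^2) = 130.
Step 3: rho = 1 - 6*130 / (11*(11^2 - 1)) = 1 - 780/1320 = 0.409091.
Step 4: Under H0, t = rho * sqrt((n-2)/(1-rho^2)) = 1.3450 ~ t(9).
Step 5: Two-sided p-value from the t-distribution with 9 df = 0.211545.
Step 6: alpha = 0.1. fail to reject H0.

rho = 0.4091, p = 0.211545, fail to reject H0 at alpha = 0.1.


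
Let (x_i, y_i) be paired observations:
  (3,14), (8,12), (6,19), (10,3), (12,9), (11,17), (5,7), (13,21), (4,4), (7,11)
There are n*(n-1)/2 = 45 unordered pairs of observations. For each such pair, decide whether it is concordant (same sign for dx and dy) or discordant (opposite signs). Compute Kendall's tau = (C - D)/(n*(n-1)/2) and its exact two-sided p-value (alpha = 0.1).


Step 1: Enumerate the 45 unordered pairs (i,j) with i<j and classify each by sign(x_j-x_i) * sign(y_j-y_i).
  (1,2):dx=+5,dy=-2->D; (1,3):dx=+3,dy=+5->C; (1,4):dx=+7,dy=-11->D; (1,5):dx=+9,dy=-5->D
  (1,6):dx=+8,dy=+3->C; (1,7):dx=+2,dy=-7->D; (1,8):dx=+10,dy=+7->C; (1,9):dx=+1,dy=-10->D
  (1,10):dx=+4,dy=-3->D; (2,3):dx=-2,dy=+7->D; (2,4):dx=+2,dy=-9->D; (2,5):dx=+4,dy=-3->D
  (2,6):dx=+3,dy=+5->C; (2,7):dx=-3,dy=-5->C; (2,8):dx=+5,dy=+9->C; (2,9):dx=-4,dy=-8->C
  (2,10):dx=-1,dy=-1->C; (3,4):dx=+4,dy=-16->D; (3,5):dx=+6,dy=-10->D; (3,6):dx=+5,dy=-2->D
  (3,7):dx=-1,dy=-12->C; (3,8):dx=+7,dy=+2->C; (3,9):dx=-2,dy=-15->C; (3,10):dx=+1,dy=-8->D
  (4,5):dx=+2,dy=+6->C; (4,6):dx=+1,dy=+14->C; (4,7):dx=-5,dy=+4->D; (4,8):dx=+3,dy=+18->C
  (4,9):dx=-6,dy=+1->D; (4,10):dx=-3,dy=+8->D; (5,6):dx=-1,dy=+8->D; (5,7):dx=-7,dy=-2->C
  (5,8):dx=+1,dy=+12->C; (5,9):dx=-8,dy=-5->C; (5,10):dx=-5,dy=+2->D; (6,7):dx=-6,dy=-10->C
  (6,8):dx=+2,dy=+4->C; (6,9):dx=-7,dy=-13->C; (6,10):dx=-4,dy=-6->C; (7,8):dx=+8,dy=+14->C
  (7,9):dx=-1,dy=-3->C; (7,10):dx=+2,dy=+4->C; (8,9):dx=-9,dy=-17->C; (8,10):dx=-6,dy=-10->C
  (9,10):dx=+3,dy=+7->C
Step 2: C = 27, D = 18, total pairs = 45.
Step 3: tau = (C - D)/(n(n-1)/2) = (27 - 18)/45 = 0.200000.
Step 4: Exact two-sided p-value (enumerate n! = 3628800 permutations of y under H0): p = 0.484313.
Step 5: alpha = 0.1. fail to reject H0.

tau_b = 0.2000 (C=27, D=18), p = 0.484313, fail to reject H0.


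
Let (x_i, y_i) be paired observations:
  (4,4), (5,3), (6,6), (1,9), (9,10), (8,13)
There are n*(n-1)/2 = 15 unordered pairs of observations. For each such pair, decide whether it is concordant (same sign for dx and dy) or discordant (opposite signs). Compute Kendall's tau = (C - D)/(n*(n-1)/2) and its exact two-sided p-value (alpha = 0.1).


Step 1: Enumerate the 15 unordered pairs (i,j) with i<j and classify each by sign(x_j-x_i) * sign(y_j-y_i).
  (1,2):dx=+1,dy=-1->D; (1,3):dx=+2,dy=+2->C; (1,4):dx=-3,dy=+5->D; (1,5):dx=+5,dy=+6->C
  (1,6):dx=+4,dy=+9->C; (2,3):dx=+1,dy=+3->C; (2,4):dx=-4,dy=+6->D; (2,5):dx=+4,dy=+7->C
  (2,6):dx=+3,dy=+10->C; (3,4):dx=-5,dy=+3->D; (3,5):dx=+3,dy=+4->C; (3,6):dx=+2,dy=+7->C
  (4,5):dx=+8,dy=+1->C; (4,6):dx=+7,dy=+4->C; (5,6):dx=-1,dy=+3->D
Step 2: C = 10, D = 5, total pairs = 15.
Step 3: tau = (C - D)/(n(n-1)/2) = (10 - 5)/15 = 0.333333.
Step 4: Exact two-sided p-value (enumerate n! = 720 permutations of y under H0): p = 0.469444.
Step 5: alpha = 0.1. fail to reject H0.

tau_b = 0.3333 (C=10, D=5), p = 0.469444, fail to reject H0.


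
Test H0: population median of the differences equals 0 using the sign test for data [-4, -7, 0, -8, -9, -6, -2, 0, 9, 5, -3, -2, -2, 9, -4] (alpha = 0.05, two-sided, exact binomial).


Step 1: Discard zero differences. Original n = 15; n_eff = number of nonzero differences = 13.
Nonzero differences (with sign): -4, -7, -8, -9, -6, -2, +9, +5, -3, -2, -2, +9, -4
Step 2: Count signs: positive = 3, negative = 10.
Step 3: Under H0: P(positive) = 0.5, so the number of positives S ~ Bin(13, 0.5).
Step 4: Two-sided exact p-value = sum of Bin(13,0.5) probabilities at or below the observed probability = 0.092285.
Step 5: alpha = 0.05. fail to reject H0.

n_eff = 13, pos = 3, neg = 10, p = 0.092285, fail to reject H0.


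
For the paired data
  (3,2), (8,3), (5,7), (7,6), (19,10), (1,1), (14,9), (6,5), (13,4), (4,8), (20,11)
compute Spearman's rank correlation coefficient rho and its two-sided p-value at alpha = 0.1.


Step 1: Rank x and y separately (midranks; no ties here).
rank(x): 3->2, 8->7, 5->4, 7->6, 19->10, 1->1, 14->9, 6->5, 13->8, 4->3, 20->11
rank(y): 2->2, 3->3, 7->7, 6->6, 10->10, 1->1, 9->9, 5->5, 4->4, 8->8, 11->11
Step 2: d_i = R_x(i) - R_y(i); compute d_i^2.
  (2-2)^2=0, (7-3)^2=16, (4-7)^2=9, (6-6)^2=0, (10-10)^2=0, (1-1)^2=0, (9-9)^2=0, (5-5)^2=0, (8-4)^2=16, (3-8)^2=25, (11-11)^2=0
sum(d^2) = 66.
Step 3: rho = 1 - 6*66 / (11*(11^2 - 1)) = 1 - 396/1320 = 0.700000.
Step 4: Under H0, t = rho * sqrt((n-2)/(1-rho^2)) = 2.9406 ~ t(9).
Step 5: Two-sided p-value from the t-distribution with 9 df = 0.016471.
Step 6: alpha = 0.1. reject H0.

rho = 0.7000, p = 0.016471, reject H0 at alpha = 0.1.


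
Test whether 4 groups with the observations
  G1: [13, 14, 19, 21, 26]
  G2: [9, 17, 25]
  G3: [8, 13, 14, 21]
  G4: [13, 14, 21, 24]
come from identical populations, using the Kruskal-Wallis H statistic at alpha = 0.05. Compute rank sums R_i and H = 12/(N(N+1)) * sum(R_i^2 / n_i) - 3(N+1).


Step 1: Combine all N = 16 observations and assign midranks.
sorted (value, group, rank): (8,G3,1), (9,G2,2), (13,G1,4), (13,G3,4), (13,G4,4), (14,G1,7), (14,G3,7), (14,G4,7), (17,G2,9), (19,G1,10), (21,G1,12), (21,G3,12), (21,G4,12), (24,G4,14), (25,G2,15), (26,G1,16)
Step 2: Sum ranks within each group.
R_1 = 49 (n_1 = 5)
R_2 = 26 (n_2 = 3)
R_3 = 24 (n_3 = 4)
R_4 = 37 (n_4 = 4)
Step 3: H = 12/(N(N+1)) * sum(R_i^2/n_i) - 3(N+1)
     = 12/(16*17) * (49^2/5 + 26^2/3 + 24^2/4 + 37^2/4) - 3*17
     = 0.044118 * 1191.78 - 51
     = 1.578676.
Step 4: Ties present; correction factor C = 1 - 72/(16^3 - 16) = 0.982353. Corrected H = 1.578676 / 0.982353 = 1.607036.
Step 5: Under H0, H ~ chi^2(3); p-value = 0.657796.
Step 6: alpha = 0.05. fail to reject H0.

H = 1.6070, df = 3, p = 0.657796, fail to reject H0.


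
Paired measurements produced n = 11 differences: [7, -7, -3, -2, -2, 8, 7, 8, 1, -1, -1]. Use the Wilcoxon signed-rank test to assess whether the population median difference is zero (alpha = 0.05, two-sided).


Step 1: Drop any zero differences (none here) and take |d_i|.
|d| = [7, 7, 3, 2, 2, 8, 7, 8, 1, 1, 1]
Step 2: Midrank |d_i| (ties get averaged ranks).
ranks: |7|->8, |7|->8, |3|->6, |2|->4.5, |2|->4.5, |8|->10.5, |7|->8, |8|->10.5, |1|->2, |1|->2, |1|->2
Step 3: Attach original signs; sum ranks with positive sign and with negative sign.
W+ = 8 + 10.5 + 8 + 10.5 + 2 = 39
W- = 8 + 6 + 4.5 + 4.5 + 2 + 2 = 27
(Check: W+ + W- = 66 should equal n(n+1)/2 = 66.)
Step 4: Test statistic W = min(W+, W-) = 27.
Step 5: Ties in |d|, so use the tie-corrected normal approximation.
        E[W] = n(n+1)/4 = 11*12/4 = 33.
        Tie groups: |d|=1 (t=3), |d|=2 (t=2), |d|=7 (t=3), |d|=8 (t=2); sum(t^3 - t) = 60.
        Var[W] = n(n+1)(2n+1)/24 - sum(t^3-t)/48 = 3036/24 - 60/48 = 125.25.
        z = (W - E[W]) / sqrt(Var[W]) = (27 - 33) / 11.1915 = -0.5361.
        Two-sided p = 2*Phi(z) = 0.591875.
Step 6: alpha = 0.05. fail to reject H0.

W+ = 39, W- = 27, W = min = 27, p = 0.591875, fail to reject H0.


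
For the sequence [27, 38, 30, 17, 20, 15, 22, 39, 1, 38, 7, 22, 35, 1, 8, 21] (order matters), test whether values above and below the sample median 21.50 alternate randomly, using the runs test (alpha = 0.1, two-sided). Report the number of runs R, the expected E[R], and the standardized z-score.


Step 1: Compute median = 21.50; label A = above, B = below.
Labels in order: AAABBBAABABAABBB  (n_A = 8, n_B = 8)
Step 2: Count runs R = 8.
Step 3: Under H0 (random ordering), E[R] = 2*n_A*n_B/(n_A+n_B) + 1 = 2*8*8/16 + 1 = 9.0000.
        Var[R] = 2*n_A*n_B*(2*n_A*n_B - n_A - n_B) / ((n_A+n_B)^2 * (n_A+n_B-1)) = 14336/3840 = 3.7333.
        SD[R] = 1.9322.
Step 4: Continuity-corrected z = (R + 0.5 - E[R]) / SD[R] = (8 + 0.5 - 9.0000) / 1.9322 = -0.2588.
Step 5: Two-sided p-value via normal approximation = 2*(1 - Phi(|z|)) = 0.795809.
Step 6: alpha = 0.1. fail to reject H0.

R = 8, z = -0.2588, p = 0.795809, fail to reject H0.


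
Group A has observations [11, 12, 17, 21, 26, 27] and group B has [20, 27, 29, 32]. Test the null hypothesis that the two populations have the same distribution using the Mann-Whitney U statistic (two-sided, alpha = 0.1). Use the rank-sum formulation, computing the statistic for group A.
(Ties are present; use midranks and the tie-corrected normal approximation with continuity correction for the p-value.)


Step 1: Combine and sort all 10 observations; assign midranks.
sorted (value, group): (11,X), (12,X), (17,X), (20,Y), (21,X), (26,X), (27,X), (27,Y), (29,Y), (32,Y)
ranks: 11->1, 12->2, 17->3, 20->4, 21->5, 26->6, 27->7.5, 27->7.5, 29->9, 32->10
Step 2: Rank sum for X: R1 = 1 + 2 + 3 + 5 + 6 + 7.5 = 24.5.
Step 3: U_X = R1 - n1(n1+1)/2 = 24.5 - 6*7/2 = 24.5 - 21 = 3.5.
       U_Y = n1*n2 - U_X = 24 - 3.5 = 20.5.
Step 4: Ties are present, so use the tie-corrected normal approximation (with continuity correction) for the p-value.
Step 5: p-value = 0.087118; compare to alpha = 0.1. reject H0.

U_X = 3.5, p = 0.087118, reject H0 at alpha = 0.1.


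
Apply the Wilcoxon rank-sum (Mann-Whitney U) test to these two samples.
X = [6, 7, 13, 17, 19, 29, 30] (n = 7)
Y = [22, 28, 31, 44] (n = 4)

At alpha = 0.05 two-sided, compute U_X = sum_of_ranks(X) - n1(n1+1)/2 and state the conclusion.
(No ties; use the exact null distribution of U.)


Step 1: Combine and sort all 11 observations; assign midranks.
sorted (value, group): (6,X), (7,X), (13,X), (17,X), (19,X), (22,Y), (28,Y), (29,X), (30,X), (31,Y), (44,Y)
ranks: 6->1, 7->2, 13->3, 17->4, 19->5, 22->6, 28->7, 29->8, 30->9, 31->10, 44->11
Step 2: Rank sum for X: R1 = 1 + 2 + 3 + 4 + 5 + 8 + 9 = 32.
Step 3: U_X = R1 - n1(n1+1)/2 = 32 - 7*8/2 = 32 - 28 = 4.
       U_Y = n1*n2 - U_X = 28 - 4 = 24.
Step 4: No ties, so the exact null distribution of U (based on enumerating the C(11,7) = 330 equally likely rank assignments) gives the two-sided p-value.
Step 5: p-value = 0.072727; compare to alpha = 0.05. fail to reject H0.

U_X = 4, p = 0.072727, fail to reject H0 at alpha = 0.05.


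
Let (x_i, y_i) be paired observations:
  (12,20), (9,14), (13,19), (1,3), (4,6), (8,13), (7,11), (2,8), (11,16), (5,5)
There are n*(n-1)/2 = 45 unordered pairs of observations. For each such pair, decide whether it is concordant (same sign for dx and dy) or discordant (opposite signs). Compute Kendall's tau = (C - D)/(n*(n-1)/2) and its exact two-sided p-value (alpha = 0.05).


Step 1: Enumerate the 45 unordered pairs (i,j) with i<j and classify each by sign(x_j-x_i) * sign(y_j-y_i).
  (1,2):dx=-3,dy=-6->C; (1,3):dx=+1,dy=-1->D; (1,4):dx=-11,dy=-17->C; (1,5):dx=-8,dy=-14->C
  (1,6):dx=-4,dy=-7->C; (1,7):dx=-5,dy=-9->C; (1,8):dx=-10,dy=-12->C; (1,9):dx=-1,dy=-4->C
  (1,10):dx=-7,dy=-15->C; (2,3):dx=+4,dy=+5->C; (2,4):dx=-8,dy=-11->C; (2,5):dx=-5,dy=-8->C
  (2,6):dx=-1,dy=-1->C; (2,7):dx=-2,dy=-3->C; (2,8):dx=-7,dy=-6->C; (2,9):dx=+2,dy=+2->C
  (2,10):dx=-4,dy=-9->C; (3,4):dx=-12,dy=-16->C; (3,5):dx=-9,dy=-13->C; (3,6):dx=-5,dy=-6->C
  (3,7):dx=-6,dy=-8->C; (3,8):dx=-11,dy=-11->C; (3,9):dx=-2,dy=-3->C; (3,10):dx=-8,dy=-14->C
  (4,5):dx=+3,dy=+3->C; (4,6):dx=+7,dy=+10->C; (4,7):dx=+6,dy=+8->C; (4,8):dx=+1,dy=+5->C
  (4,9):dx=+10,dy=+13->C; (4,10):dx=+4,dy=+2->C; (5,6):dx=+4,dy=+7->C; (5,7):dx=+3,dy=+5->C
  (5,8):dx=-2,dy=+2->D; (5,9):dx=+7,dy=+10->C; (5,10):dx=+1,dy=-1->D; (6,7):dx=-1,dy=-2->C
  (6,8):dx=-6,dy=-5->C; (6,9):dx=+3,dy=+3->C; (6,10):dx=-3,dy=-8->C; (7,8):dx=-5,dy=-3->C
  (7,9):dx=+4,dy=+5->C; (7,10):dx=-2,dy=-6->C; (8,9):dx=+9,dy=+8->C; (8,10):dx=+3,dy=-3->D
  (9,10):dx=-6,dy=-11->C
Step 2: C = 41, D = 4, total pairs = 45.
Step 3: tau = (C - D)/(n(n-1)/2) = (41 - 4)/45 = 0.822222.
Step 4: Exact two-sided p-value (enumerate n! = 3628800 permutations of y under H0): p = 0.000358.
Step 5: alpha = 0.05. reject H0.

tau_b = 0.8222 (C=41, D=4), p = 0.000358, reject H0.


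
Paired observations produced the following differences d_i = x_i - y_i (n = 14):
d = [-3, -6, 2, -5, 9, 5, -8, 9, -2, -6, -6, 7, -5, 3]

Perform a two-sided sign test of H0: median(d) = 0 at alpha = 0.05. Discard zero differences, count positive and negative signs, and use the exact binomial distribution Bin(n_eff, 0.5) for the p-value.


Step 1: Discard zero differences. Original n = 14; n_eff = number of nonzero differences = 14.
Nonzero differences (with sign): -3, -6, +2, -5, +9, +5, -8, +9, -2, -6, -6, +7, -5, +3
Step 2: Count signs: positive = 6, negative = 8.
Step 3: Under H0: P(positive) = 0.5, so the number of positives S ~ Bin(14, 0.5).
Step 4: Two-sided exact p-value = sum of Bin(14,0.5) probabilities at or below the observed probability = 0.790527.
Step 5: alpha = 0.05. fail to reject H0.

n_eff = 14, pos = 6, neg = 8, p = 0.790527, fail to reject H0.


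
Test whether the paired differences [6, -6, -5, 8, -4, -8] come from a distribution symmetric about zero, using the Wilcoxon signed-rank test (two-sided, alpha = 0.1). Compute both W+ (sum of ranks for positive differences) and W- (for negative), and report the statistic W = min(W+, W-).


Step 1: Drop any zero differences (none here) and take |d_i|.
|d| = [6, 6, 5, 8, 4, 8]
Step 2: Midrank |d_i| (ties get averaged ranks).
ranks: |6|->3.5, |6|->3.5, |5|->2, |8|->5.5, |4|->1, |8|->5.5
Step 3: Attach original signs; sum ranks with positive sign and with negative sign.
W+ = 3.5 + 5.5 = 9
W- = 3.5 + 2 + 1 + 5.5 = 12
(Check: W+ + W- = 21 should equal n(n+1)/2 = 21.)
Step 4: Test statistic W = min(W+, W-) = 9.
Step 5: Ties in |d|, so use the tie-corrected normal approximation.
        E[W] = n(n+1)/4 = 6*7/4 = 10.5.
        Tie groups: |d|=6 (t=2), |d|=8 (t=2); sum(t^3 - t) = 12.
        Var[W] = n(n+1)(2n+1)/24 - sum(t^3-t)/48 = 546/24 - 12/48 = 22.5.
        z = (W - E[W]) / sqrt(Var[W]) = (9 - 10.5) / 4.7434 = -0.3162.
        Two-sided p = 2*Phi(z) = 0.751830.
Step 6: alpha = 0.1. fail to reject H0.

W+ = 9, W- = 12, W = min = 9, p = 0.751830, fail to reject H0.


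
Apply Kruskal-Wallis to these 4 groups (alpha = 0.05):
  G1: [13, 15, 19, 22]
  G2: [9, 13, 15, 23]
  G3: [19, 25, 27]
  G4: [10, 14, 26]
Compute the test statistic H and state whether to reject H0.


Step 1: Combine all N = 14 observations and assign midranks.
sorted (value, group, rank): (9,G2,1), (10,G4,2), (13,G1,3.5), (13,G2,3.5), (14,G4,5), (15,G1,6.5), (15,G2,6.5), (19,G1,8.5), (19,G3,8.5), (22,G1,10), (23,G2,11), (25,G3,12), (26,G4,13), (27,G3,14)
Step 2: Sum ranks within each group.
R_1 = 28.5 (n_1 = 4)
R_2 = 22 (n_2 = 4)
R_3 = 34.5 (n_3 = 3)
R_4 = 20 (n_4 = 3)
Step 3: H = 12/(N(N+1)) * sum(R_i^2/n_i) - 3(N+1)
     = 12/(14*15) * (28.5^2/4 + 22^2/4 + 34.5^2/3 + 20^2/3) - 3*15
     = 0.057143 * 854.146 - 45
     = 3.808333.
Step 4: Ties present; correction factor C = 1 - 18/(14^3 - 14) = 0.993407. Corrected H = 3.808333 / 0.993407 = 3.833610.
Step 5: Under H0, H ~ chi^2(3); p-value = 0.280001.
Step 6: alpha = 0.05. fail to reject H0.

H = 3.8336, df = 3, p = 0.280001, fail to reject H0.


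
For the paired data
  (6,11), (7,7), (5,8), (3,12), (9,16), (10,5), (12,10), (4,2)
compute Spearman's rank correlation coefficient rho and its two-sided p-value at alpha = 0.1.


Step 1: Rank x and y separately (midranks; no ties here).
rank(x): 6->4, 7->5, 5->3, 3->1, 9->6, 10->7, 12->8, 4->2
rank(y): 11->6, 7->3, 8->4, 12->7, 16->8, 5->2, 10->5, 2->1
Step 2: d_i = R_x(i) - R_y(i); compute d_i^2.
  (4-6)^2=4, (5-3)^2=4, (3-4)^2=1, (1-7)^2=36, (6-8)^2=4, (7-2)^2=25, (8-5)^2=9, (2-1)^2=1
sum(d^2) = 84.
Step 3: rho = 1 - 6*84 / (8*(8^2 - 1)) = 1 - 504/504 = 0.000000.
Step 4: Under H0, t = rho * sqrt((n-2)/(1-rho^2)) = 0.0000 ~ t(6).
Step 5: Two-sided p-value from the t-distribution with 6 df = 1.000000.
Step 6: alpha = 0.1. fail to reject H0.

rho = 0.0000, p = 1.000000, fail to reject H0 at alpha = 0.1.


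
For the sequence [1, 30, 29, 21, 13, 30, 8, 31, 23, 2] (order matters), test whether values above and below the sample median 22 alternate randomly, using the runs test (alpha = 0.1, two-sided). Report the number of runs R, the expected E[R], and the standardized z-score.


Step 1: Compute median = 22; label A = above, B = below.
Labels in order: BAABBABAAB  (n_A = 5, n_B = 5)
Step 2: Count runs R = 7.
Step 3: Under H0 (random ordering), E[R] = 2*n_A*n_B/(n_A+n_B) + 1 = 2*5*5/10 + 1 = 6.0000.
        Var[R] = 2*n_A*n_B*(2*n_A*n_B - n_A - n_B) / ((n_A+n_B)^2 * (n_A+n_B-1)) = 2000/900 = 2.2222.
        SD[R] = 1.4907.
Step 4: Continuity-corrected z = (R - 0.5 - E[R]) / SD[R] = (7 - 0.5 - 6.0000) / 1.4907 = 0.3354.
Step 5: Two-sided p-value via normal approximation = 2*(1 - Phi(|z|)) = 0.737316.
Step 6: alpha = 0.1. fail to reject H0.

R = 7, z = 0.3354, p = 0.737316, fail to reject H0.


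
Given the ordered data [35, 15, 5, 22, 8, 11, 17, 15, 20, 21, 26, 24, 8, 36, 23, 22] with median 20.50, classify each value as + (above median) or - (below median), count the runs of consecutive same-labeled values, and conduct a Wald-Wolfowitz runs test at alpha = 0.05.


Step 1: Compute median = 20.50; label A = above, B = below.
Labels in order: ABBABBBBBAAABAAA  (n_A = 8, n_B = 8)
Step 2: Count runs R = 7.
Step 3: Under H0 (random ordering), E[R] = 2*n_A*n_B/(n_A+n_B) + 1 = 2*8*8/16 + 1 = 9.0000.
        Var[R] = 2*n_A*n_B*(2*n_A*n_B - n_A - n_B) / ((n_A+n_B)^2 * (n_A+n_B-1)) = 14336/3840 = 3.7333.
        SD[R] = 1.9322.
Step 4: Continuity-corrected z = (R + 0.5 - E[R]) / SD[R] = (7 + 0.5 - 9.0000) / 1.9322 = -0.7763.
Step 5: Two-sided p-value via normal approximation = 2*(1 - Phi(|z|)) = 0.437558.
Step 6: alpha = 0.05. fail to reject H0.

R = 7, z = -0.7763, p = 0.437558, fail to reject H0.


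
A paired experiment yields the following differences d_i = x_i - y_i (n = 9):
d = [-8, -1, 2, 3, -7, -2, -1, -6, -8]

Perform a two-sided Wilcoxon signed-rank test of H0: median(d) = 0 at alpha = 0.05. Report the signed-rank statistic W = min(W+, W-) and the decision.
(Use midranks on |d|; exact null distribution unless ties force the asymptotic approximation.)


Step 1: Drop any zero differences (none here) and take |d_i|.
|d| = [8, 1, 2, 3, 7, 2, 1, 6, 8]
Step 2: Midrank |d_i| (ties get averaged ranks).
ranks: |8|->8.5, |1|->1.5, |2|->3.5, |3|->5, |7|->7, |2|->3.5, |1|->1.5, |6|->6, |8|->8.5
Step 3: Attach original signs; sum ranks with positive sign and with negative sign.
W+ = 3.5 + 5 = 8.5
W- = 8.5 + 1.5 + 7 + 3.5 + 1.5 + 6 + 8.5 = 36.5
(Check: W+ + W- = 45 should equal n(n+1)/2 = 45.)
Step 4: Test statistic W = min(W+, W-) = 8.5.
Step 5: Ties in |d|, so use the tie-corrected normal approximation.
        E[W] = n(n+1)/4 = 9*10/4 = 22.5.
        Tie groups: |d|=1 (t=2), |d|=2 (t=2), |d|=8 (t=2); sum(t^3 - t) = 18.
        Var[W] = n(n+1)(2n+1)/24 - sum(t^3-t)/48 = 1710/24 - 18/48 = 70.875.
        z = (W - E[W]) / sqrt(Var[W]) = (8.5 - 22.5) / 8.4187 = -1.6630.
        Two-sided p = 2*Phi(z) = 0.096321.
Step 6: alpha = 0.05. fail to reject H0.

W+ = 8.5, W- = 36.5, W = min = 8.5, p = 0.096321, fail to reject H0.


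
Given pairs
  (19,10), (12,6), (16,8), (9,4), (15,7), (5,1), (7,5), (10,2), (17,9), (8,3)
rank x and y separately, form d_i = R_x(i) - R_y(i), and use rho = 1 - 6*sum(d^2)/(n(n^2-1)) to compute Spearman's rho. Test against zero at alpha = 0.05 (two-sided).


Step 1: Rank x and y separately (midranks; no ties here).
rank(x): 19->10, 12->6, 16->8, 9->4, 15->7, 5->1, 7->2, 10->5, 17->9, 8->3
rank(y): 10->10, 6->6, 8->8, 4->4, 7->7, 1->1, 5->5, 2->2, 9->9, 3->3
Step 2: d_i = R_x(i) - R_y(i); compute d_i^2.
  (10-10)^2=0, (6-6)^2=0, (8-8)^2=0, (4-4)^2=0, (7-7)^2=0, (1-1)^2=0, (2-5)^2=9, (5-2)^2=9, (9-9)^2=0, (3-3)^2=0
sum(d^2) = 18.
Step 3: rho = 1 - 6*18 / (10*(10^2 - 1)) = 1 - 108/990 = 0.890909.
Step 4: Under H0, t = rho * sqrt((n-2)/(1-rho^2)) = 5.5482 ~ t(8).
Step 5: Two-sided p-value from the t-distribution with 8 df = 0.000542.
Step 6: alpha = 0.05. reject H0.

rho = 0.8909, p = 0.000542, reject H0 at alpha = 0.05.


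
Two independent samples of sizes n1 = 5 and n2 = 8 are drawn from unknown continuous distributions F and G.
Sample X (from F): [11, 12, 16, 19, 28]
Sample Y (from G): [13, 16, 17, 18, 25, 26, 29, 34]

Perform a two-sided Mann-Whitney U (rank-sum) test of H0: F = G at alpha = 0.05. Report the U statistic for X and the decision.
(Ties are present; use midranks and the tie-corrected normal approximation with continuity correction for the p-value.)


Step 1: Combine and sort all 13 observations; assign midranks.
sorted (value, group): (11,X), (12,X), (13,Y), (16,X), (16,Y), (17,Y), (18,Y), (19,X), (25,Y), (26,Y), (28,X), (29,Y), (34,Y)
ranks: 11->1, 12->2, 13->3, 16->4.5, 16->4.5, 17->6, 18->7, 19->8, 25->9, 26->10, 28->11, 29->12, 34->13
Step 2: Rank sum for X: R1 = 1 + 2 + 4.5 + 8 + 11 = 26.5.
Step 3: U_X = R1 - n1(n1+1)/2 = 26.5 - 5*6/2 = 26.5 - 15 = 11.5.
       U_Y = n1*n2 - U_X = 40 - 11.5 = 28.5.
Step 4: Ties are present, so use the tie-corrected normal approximation (with continuity correction) for the p-value.
Step 5: p-value = 0.240919; compare to alpha = 0.05. fail to reject H0.

U_X = 11.5, p = 0.240919, fail to reject H0 at alpha = 0.05.


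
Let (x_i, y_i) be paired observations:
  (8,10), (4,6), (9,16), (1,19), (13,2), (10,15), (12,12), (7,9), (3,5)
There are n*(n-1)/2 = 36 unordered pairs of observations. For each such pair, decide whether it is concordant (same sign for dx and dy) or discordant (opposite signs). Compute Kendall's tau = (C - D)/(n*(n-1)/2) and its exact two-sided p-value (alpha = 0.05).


Step 1: Enumerate the 36 unordered pairs (i,j) with i<j and classify each by sign(x_j-x_i) * sign(y_j-y_i).
  (1,2):dx=-4,dy=-4->C; (1,3):dx=+1,dy=+6->C; (1,4):dx=-7,dy=+9->D; (1,5):dx=+5,dy=-8->D
  (1,6):dx=+2,dy=+5->C; (1,7):dx=+4,dy=+2->C; (1,8):dx=-1,dy=-1->C; (1,9):dx=-5,dy=-5->C
  (2,3):dx=+5,dy=+10->C; (2,4):dx=-3,dy=+13->D; (2,5):dx=+9,dy=-4->D; (2,6):dx=+6,dy=+9->C
  (2,7):dx=+8,dy=+6->C; (2,8):dx=+3,dy=+3->C; (2,9):dx=-1,dy=-1->C; (3,4):dx=-8,dy=+3->D
  (3,5):dx=+4,dy=-14->D; (3,6):dx=+1,dy=-1->D; (3,7):dx=+3,dy=-4->D; (3,8):dx=-2,dy=-7->C
  (3,9):dx=-6,dy=-11->C; (4,5):dx=+12,dy=-17->D; (4,6):dx=+9,dy=-4->D; (4,7):dx=+11,dy=-7->D
  (4,8):dx=+6,dy=-10->D; (4,9):dx=+2,dy=-14->D; (5,6):dx=-3,dy=+13->D; (5,7):dx=-1,dy=+10->D
  (5,8):dx=-6,dy=+7->D; (5,9):dx=-10,dy=+3->D; (6,7):dx=+2,dy=-3->D; (6,8):dx=-3,dy=-6->C
  (6,9):dx=-7,dy=-10->C; (7,8):dx=-5,dy=-3->C; (7,9):dx=-9,dy=-7->C; (8,9):dx=-4,dy=-4->C
Step 2: C = 18, D = 18, total pairs = 36.
Step 3: tau = (C - D)/(n(n-1)/2) = (18 - 18)/36 = 0.000000.
Step 4: Exact two-sided p-value (enumerate n! = 362880 permutations of y under H0): p = 1.000000.
Step 5: alpha = 0.05. fail to reject H0.

tau_b = 0.0000 (C=18, D=18), p = 1.000000, fail to reject H0.


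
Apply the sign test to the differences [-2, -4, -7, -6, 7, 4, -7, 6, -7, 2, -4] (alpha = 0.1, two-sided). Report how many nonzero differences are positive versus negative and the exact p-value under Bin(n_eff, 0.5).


Step 1: Discard zero differences. Original n = 11; n_eff = number of nonzero differences = 11.
Nonzero differences (with sign): -2, -4, -7, -6, +7, +4, -7, +6, -7, +2, -4
Step 2: Count signs: positive = 4, negative = 7.
Step 3: Under H0: P(positive) = 0.5, so the number of positives S ~ Bin(11, 0.5).
Step 4: Two-sided exact p-value = sum of Bin(11,0.5) probabilities at or below the observed probability = 0.548828.
Step 5: alpha = 0.1. fail to reject H0.

n_eff = 11, pos = 4, neg = 7, p = 0.548828, fail to reject H0.


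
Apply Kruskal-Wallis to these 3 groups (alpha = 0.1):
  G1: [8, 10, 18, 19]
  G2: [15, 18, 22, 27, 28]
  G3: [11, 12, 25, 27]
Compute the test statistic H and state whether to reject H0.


Step 1: Combine all N = 13 observations and assign midranks.
sorted (value, group, rank): (8,G1,1), (10,G1,2), (11,G3,3), (12,G3,4), (15,G2,5), (18,G1,6.5), (18,G2,6.5), (19,G1,8), (22,G2,9), (25,G3,10), (27,G2,11.5), (27,G3,11.5), (28,G2,13)
Step 2: Sum ranks within each group.
R_1 = 17.5 (n_1 = 4)
R_2 = 45 (n_2 = 5)
R_3 = 28.5 (n_3 = 4)
Step 3: H = 12/(N(N+1)) * sum(R_i^2/n_i) - 3(N+1)
     = 12/(13*14) * (17.5^2/4 + 45^2/5 + 28.5^2/4) - 3*14
     = 0.065934 * 684.625 - 42
     = 3.140110.
Step 4: Ties present; correction factor C = 1 - 12/(13^3 - 13) = 0.994505. Corrected H = 3.140110 / 0.994505 = 3.157459.
Step 5: Under H0, H ~ chi^2(2); p-value = 0.206237.
Step 6: alpha = 0.1. fail to reject H0.

H = 3.1575, df = 2, p = 0.206237, fail to reject H0.


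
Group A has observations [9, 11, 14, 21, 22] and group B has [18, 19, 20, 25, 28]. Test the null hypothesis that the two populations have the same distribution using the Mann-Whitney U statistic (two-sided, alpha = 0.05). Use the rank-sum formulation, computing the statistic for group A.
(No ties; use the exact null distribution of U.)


Step 1: Combine and sort all 10 observations; assign midranks.
sorted (value, group): (9,X), (11,X), (14,X), (18,Y), (19,Y), (20,Y), (21,X), (22,X), (25,Y), (28,Y)
ranks: 9->1, 11->2, 14->3, 18->4, 19->5, 20->6, 21->7, 22->8, 25->9, 28->10
Step 2: Rank sum for X: R1 = 1 + 2 + 3 + 7 + 8 = 21.
Step 3: U_X = R1 - n1(n1+1)/2 = 21 - 5*6/2 = 21 - 15 = 6.
       U_Y = n1*n2 - U_X = 25 - 6 = 19.
Step 4: No ties, so the exact null distribution of U (based on enumerating the C(10,5) = 252 equally likely rank assignments) gives the two-sided p-value.
Step 5: p-value = 0.222222; compare to alpha = 0.05. fail to reject H0.

U_X = 6, p = 0.222222, fail to reject H0 at alpha = 0.05.


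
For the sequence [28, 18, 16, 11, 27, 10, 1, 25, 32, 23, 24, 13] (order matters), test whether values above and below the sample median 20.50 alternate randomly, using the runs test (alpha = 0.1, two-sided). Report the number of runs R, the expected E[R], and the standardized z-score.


Step 1: Compute median = 20.50; label A = above, B = below.
Labels in order: ABBBABBAAAAB  (n_A = 6, n_B = 6)
Step 2: Count runs R = 6.
Step 3: Under H0 (random ordering), E[R] = 2*n_A*n_B/(n_A+n_B) + 1 = 2*6*6/12 + 1 = 7.0000.
        Var[R] = 2*n_A*n_B*(2*n_A*n_B - n_A - n_B) / ((n_A+n_B)^2 * (n_A+n_B-1)) = 4320/1584 = 2.7273.
        SD[R] = 1.6514.
Step 4: Continuity-corrected z = (R + 0.5 - E[R]) / SD[R] = (6 + 0.5 - 7.0000) / 1.6514 = -0.3028.
Step 5: Two-sided p-value via normal approximation = 2*(1 - Phi(|z|)) = 0.762069.
Step 6: alpha = 0.1. fail to reject H0.

R = 6, z = -0.3028, p = 0.762069, fail to reject H0.


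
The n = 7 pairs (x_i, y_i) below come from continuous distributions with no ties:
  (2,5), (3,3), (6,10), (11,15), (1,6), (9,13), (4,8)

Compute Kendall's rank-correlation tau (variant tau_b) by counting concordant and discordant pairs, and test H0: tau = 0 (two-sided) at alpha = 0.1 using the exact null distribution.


Step 1: Enumerate the 21 unordered pairs (i,j) with i<j and classify each by sign(x_j-x_i) * sign(y_j-y_i).
  (1,2):dx=+1,dy=-2->D; (1,3):dx=+4,dy=+5->C; (1,4):dx=+9,dy=+10->C; (1,5):dx=-1,dy=+1->D
  (1,6):dx=+7,dy=+8->C; (1,7):dx=+2,dy=+3->C; (2,3):dx=+3,dy=+7->C; (2,4):dx=+8,dy=+12->C
  (2,5):dx=-2,dy=+3->D; (2,6):dx=+6,dy=+10->C; (2,7):dx=+1,dy=+5->C; (3,4):dx=+5,dy=+5->C
  (3,5):dx=-5,dy=-4->C; (3,6):dx=+3,dy=+3->C; (3,7):dx=-2,dy=-2->C; (4,5):dx=-10,dy=-9->C
  (4,6):dx=-2,dy=-2->C; (4,7):dx=-7,dy=-7->C; (5,6):dx=+8,dy=+7->C; (5,7):dx=+3,dy=+2->C
  (6,7):dx=-5,dy=-5->C
Step 2: C = 18, D = 3, total pairs = 21.
Step 3: tau = (C - D)/(n(n-1)/2) = (18 - 3)/21 = 0.714286.
Step 4: Exact two-sided p-value (enumerate n! = 5040 permutations of y under H0): p = 0.030159.
Step 5: alpha = 0.1. reject H0.

tau_b = 0.7143 (C=18, D=3), p = 0.030159, reject H0.


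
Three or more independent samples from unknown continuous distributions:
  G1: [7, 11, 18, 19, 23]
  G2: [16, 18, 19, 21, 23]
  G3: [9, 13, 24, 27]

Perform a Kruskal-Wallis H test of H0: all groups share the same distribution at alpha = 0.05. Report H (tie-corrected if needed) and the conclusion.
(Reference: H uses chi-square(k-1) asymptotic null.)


Step 1: Combine all N = 14 observations and assign midranks.
sorted (value, group, rank): (7,G1,1), (9,G3,2), (11,G1,3), (13,G3,4), (16,G2,5), (18,G1,6.5), (18,G2,6.5), (19,G1,8.5), (19,G2,8.5), (21,G2,10), (23,G1,11.5), (23,G2,11.5), (24,G3,13), (27,G3,14)
Step 2: Sum ranks within each group.
R_1 = 30.5 (n_1 = 5)
R_2 = 41.5 (n_2 = 5)
R_3 = 33 (n_3 = 4)
Step 3: H = 12/(N(N+1)) * sum(R_i^2/n_i) - 3(N+1)
     = 12/(14*15) * (30.5^2/5 + 41.5^2/5 + 33^2/4) - 3*15
     = 0.057143 * 802.75 - 45
     = 0.871429.
Step 4: Ties present; correction factor C = 1 - 18/(14^3 - 14) = 0.993407. Corrected H = 0.871429 / 0.993407 = 0.877212.
Step 5: Under H0, H ~ chi^2(2); p-value = 0.644935.
Step 6: alpha = 0.05. fail to reject H0.

H = 0.8772, df = 2, p = 0.644935, fail to reject H0.


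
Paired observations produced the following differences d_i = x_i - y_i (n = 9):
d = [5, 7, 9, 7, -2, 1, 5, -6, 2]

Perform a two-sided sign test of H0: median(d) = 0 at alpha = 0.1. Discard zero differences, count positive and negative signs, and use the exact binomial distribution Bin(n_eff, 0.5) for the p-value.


Step 1: Discard zero differences. Original n = 9; n_eff = number of nonzero differences = 9.
Nonzero differences (with sign): +5, +7, +9, +7, -2, +1, +5, -6, +2
Step 2: Count signs: positive = 7, negative = 2.
Step 3: Under H0: P(positive) = 0.5, so the number of positives S ~ Bin(9, 0.5).
Step 4: Two-sided exact p-value = sum of Bin(9,0.5) probabilities at or below the observed probability = 0.179688.
Step 5: alpha = 0.1. fail to reject H0.

n_eff = 9, pos = 7, neg = 2, p = 0.179688, fail to reject H0.


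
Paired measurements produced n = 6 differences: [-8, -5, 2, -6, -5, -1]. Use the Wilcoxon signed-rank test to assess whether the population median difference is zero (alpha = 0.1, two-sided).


Step 1: Drop any zero differences (none here) and take |d_i|.
|d| = [8, 5, 2, 6, 5, 1]
Step 2: Midrank |d_i| (ties get averaged ranks).
ranks: |8|->6, |5|->3.5, |2|->2, |6|->5, |5|->3.5, |1|->1
Step 3: Attach original signs; sum ranks with positive sign and with negative sign.
W+ = 2 = 2
W- = 6 + 3.5 + 5 + 3.5 + 1 = 19
(Check: W+ + W- = 21 should equal n(n+1)/2 = 21.)
Step 4: Test statistic W = min(W+, W-) = 2.
Step 5: Ties in |d|, so use the tie-corrected normal approximation.
        E[W] = n(n+1)/4 = 6*7/4 = 10.5.
        Tie groups: |d|=5 (t=2); sum(t^3 - t) = 6.
        Var[W] = n(n+1)(2n+1)/24 - sum(t^3-t)/48 = 546/24 - 6/48 = 22.625.
        z = (W - E[W]) / sqrt(Var[W]) = (2 - 10.5) / 4.7566 = -1.7870.
        Two-sided p = 2*Phi(z) = 0.073937.
Step 6: alpha = 0.1. reject H0.

W+ = 2, W- = 19, W = min = 2, p = 0.073937, reject H0.
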